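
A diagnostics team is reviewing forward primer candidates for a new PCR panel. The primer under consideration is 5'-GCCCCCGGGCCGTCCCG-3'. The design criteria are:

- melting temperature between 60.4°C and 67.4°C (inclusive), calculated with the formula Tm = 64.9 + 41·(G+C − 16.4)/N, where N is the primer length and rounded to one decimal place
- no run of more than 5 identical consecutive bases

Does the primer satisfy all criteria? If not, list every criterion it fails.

Base counts: A=0, T=1, G=6, C=10 (length 17).
Tm: Tm = 64.9 + 41·(16 − 16.4)/17 = 63.9°C ✓
homopolymer run: longest run = 5 ✓

Meets all criteria.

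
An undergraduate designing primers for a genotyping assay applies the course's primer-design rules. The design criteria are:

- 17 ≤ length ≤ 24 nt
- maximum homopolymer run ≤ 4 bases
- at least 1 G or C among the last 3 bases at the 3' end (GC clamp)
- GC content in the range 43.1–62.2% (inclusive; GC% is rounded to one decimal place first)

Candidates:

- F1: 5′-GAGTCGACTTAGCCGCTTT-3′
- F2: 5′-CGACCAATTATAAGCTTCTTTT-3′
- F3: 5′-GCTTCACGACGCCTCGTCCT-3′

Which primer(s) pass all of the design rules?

F1 (19 nt, A=3 T=6 G=5 C=5): length 19 ✓; longest run = 3 ✓; 3' end TTT has 0 G/C, need ≥1 ✗; GC 10/19 = 52.6% ✓ — fails.
F2 (22 nt, A=6 T=9 G=2 C=5): length 22 ✓; longest run = 4 ✓; 3' end TTT has 0 G/C, need ≥1 ✗; GC 7/22 = 31.8%, outside 43.1–62.2% ✗ — fails.
F3 (20 nt, A=2 T=5 G=4 C=9): length 20 ✓; longest run = 2 ✓; 3' end CCT has 2 G/C ✓; GC 13/20 = 65.0%, outside 43.1–62.2% ✗ — fails.

None of the candidates satisfy all criteria.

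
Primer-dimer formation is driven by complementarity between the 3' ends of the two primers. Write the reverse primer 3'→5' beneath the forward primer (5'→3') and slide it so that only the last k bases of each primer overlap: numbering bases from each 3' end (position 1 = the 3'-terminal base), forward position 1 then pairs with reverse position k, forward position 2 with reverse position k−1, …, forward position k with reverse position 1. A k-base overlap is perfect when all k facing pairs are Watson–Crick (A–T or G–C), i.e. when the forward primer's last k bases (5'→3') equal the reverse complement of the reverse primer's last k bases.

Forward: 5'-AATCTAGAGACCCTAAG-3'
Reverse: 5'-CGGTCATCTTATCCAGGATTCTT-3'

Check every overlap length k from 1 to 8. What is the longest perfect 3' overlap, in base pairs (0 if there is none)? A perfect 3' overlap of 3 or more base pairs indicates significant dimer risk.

Last 8 bases (5'→3') — forward …ACCCTAAG, reverse …GGATTCTT.
Reverse complement of the reverse primer's last 8 bases: AAGAATCC; its first k bases are the reverse complement of the reverse primer's last k bases, so a perfect k-base overlap needs the forward primer's last k bases to equal them.
Comparing (forward last k vs required): k=1: G vs A ✗; k=2: AG vs AA ✗; k=3: AAG vs AAG ✓; k=4: TAAG vs AAGA ✗; k=5: CTAAG vs AAGAA ✗; k=6: CCTAAG vs AAGAAT ✗; k=7: CCCTAAG vs AAGAATC ✗; k=8: ACCCTAAG vs AAGAATCC ✗.
Only k = 3 is perfect, so the longest perfect 3' overlap is 3.

Longest perfect overlap: 3 complementary base pairs; significant dimer risk (threshold 3).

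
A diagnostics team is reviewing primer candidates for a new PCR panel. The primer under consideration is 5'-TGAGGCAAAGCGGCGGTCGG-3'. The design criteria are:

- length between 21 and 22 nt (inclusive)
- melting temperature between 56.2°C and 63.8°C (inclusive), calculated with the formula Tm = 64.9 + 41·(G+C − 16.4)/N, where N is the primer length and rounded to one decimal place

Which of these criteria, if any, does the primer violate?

Base counts: A=4, T=2, G=10, C=4 (length 20).
length: length 20, outside 21–22 ✗
Tm: Tm = 64.9 + 41·(14 − 16.4)/20 = 60.0°C ✓

Fails: length.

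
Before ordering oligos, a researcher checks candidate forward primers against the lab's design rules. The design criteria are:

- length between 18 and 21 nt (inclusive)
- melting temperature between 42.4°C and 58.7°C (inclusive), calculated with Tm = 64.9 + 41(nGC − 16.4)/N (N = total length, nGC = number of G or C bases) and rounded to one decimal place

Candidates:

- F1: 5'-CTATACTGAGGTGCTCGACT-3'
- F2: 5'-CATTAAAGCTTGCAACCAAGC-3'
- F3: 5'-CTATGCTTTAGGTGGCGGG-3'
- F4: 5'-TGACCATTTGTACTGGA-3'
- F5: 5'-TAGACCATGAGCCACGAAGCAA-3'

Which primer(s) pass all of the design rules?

F1, F2 and F3.

F1 (20 nt, A=4 T=6 G=5 C=5): length 20 ✓; Tm = 64.9 + 41·(10 − 16.4)/20 = 51.8°C ✓ — passes.
F2 (21 nt, A=8 T=4 G=3 C=6): length 21 ✓; Tm = 64.9 + 41·(9 − 16.4)/21 = 50.5°C ✓ — passes.
F3 (19 nt, A=2 T=6 G=8 C=3): length 19 ✓; Tm = 64.9 + 41·(11 − 16.4)/19 = 53.2°C ✓ — passes.
F4 (17 nt, A=4 T=6 G=4 C=3): length 17, outside 18–21 ✗; Tm = 64.9 + 41·(7 − 16.4)/17 = 42.2°C, outside 42.4–58.7°C ✗ — fails.
F5 (22 nt, A=9 T=2 G=5 C=6): length 22, outside 18–21 ✗; Tm = 64.9 + 41·(11 − 16.4)/22 = 54.8°C ✓ — fails.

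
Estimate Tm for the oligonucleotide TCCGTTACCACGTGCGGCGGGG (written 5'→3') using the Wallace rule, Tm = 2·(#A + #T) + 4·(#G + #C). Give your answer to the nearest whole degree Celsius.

76°C

Base counts: A=2, T=4, G=9, C=7 (length 22).
Tm = 2·(2+4) + 4·(9+7) = 2·6 + 4·16 = 12 + 64 = 76°C.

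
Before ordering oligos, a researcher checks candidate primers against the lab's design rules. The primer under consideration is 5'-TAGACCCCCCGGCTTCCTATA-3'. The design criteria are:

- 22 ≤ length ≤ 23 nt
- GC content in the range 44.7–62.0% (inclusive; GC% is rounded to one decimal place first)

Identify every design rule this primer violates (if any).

Base counts: A=4, T=5, G=3, C=9 (length 21).
length: length 21, outside 22–23 ✗
GC content: GC 12/21 = 57.1% ✓

Fails: length.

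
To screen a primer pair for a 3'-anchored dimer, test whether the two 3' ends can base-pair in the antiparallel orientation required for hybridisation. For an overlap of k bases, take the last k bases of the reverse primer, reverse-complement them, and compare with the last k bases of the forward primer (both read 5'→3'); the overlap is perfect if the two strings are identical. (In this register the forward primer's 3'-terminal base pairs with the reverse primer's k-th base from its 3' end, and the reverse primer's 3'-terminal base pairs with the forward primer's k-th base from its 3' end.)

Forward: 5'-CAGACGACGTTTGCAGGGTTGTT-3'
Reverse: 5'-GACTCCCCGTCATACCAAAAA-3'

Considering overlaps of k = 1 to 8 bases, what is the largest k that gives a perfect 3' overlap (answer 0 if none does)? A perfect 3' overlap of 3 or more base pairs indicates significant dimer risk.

Last 8 bases (5'→3') — forward …GGGTTGTT, reverse …ACCAAAAA.
Reverse complement of the reverse primer's last 8 bases: TTTTTGGT; its first k bases are the reverse complement of the reverse primer's last k bases, so a perfect k-base overlap needs the forward primer's last k bases to equal them.
Comparing (forward last k vs required): k=1: T vs T ✓; k=2: TT vs TT ✓; k=3: GTT vs TTT ✗; k=4: TGTT vs TTTT ✗; k=5: TTGTT vs TTTTT ✗; k=6: GTTGTT vs TTTTTG ✗; k=7: GGTTGTT vs TTTTTGG ✗; k=8: GGGTTGTT vs TTTTTGGT ✗.
Perfect overlaps at k = 1, 2; the largest is 2.

Longest perfect overlap: 2 complementary base pairs; below the dimer-risk threshold (threshold 3).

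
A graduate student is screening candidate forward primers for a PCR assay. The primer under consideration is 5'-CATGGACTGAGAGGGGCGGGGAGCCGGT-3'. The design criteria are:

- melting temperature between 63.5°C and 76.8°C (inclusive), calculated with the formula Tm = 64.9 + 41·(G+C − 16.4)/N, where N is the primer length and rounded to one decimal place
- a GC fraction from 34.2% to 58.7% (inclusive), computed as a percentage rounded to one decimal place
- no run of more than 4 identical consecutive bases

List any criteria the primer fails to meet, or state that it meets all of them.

Base counts: A=5, T=3, G=15, C=5 (length 28).
Tm: Tm = 64.9 + 41·(20 − 16.4)/28 = 70.2°C ✓
GC content: GC 20/28 = 71.4%, outside 34.2–58.7% ✗
homopolymer run: longest run = 4 ✓

Fails: GC content.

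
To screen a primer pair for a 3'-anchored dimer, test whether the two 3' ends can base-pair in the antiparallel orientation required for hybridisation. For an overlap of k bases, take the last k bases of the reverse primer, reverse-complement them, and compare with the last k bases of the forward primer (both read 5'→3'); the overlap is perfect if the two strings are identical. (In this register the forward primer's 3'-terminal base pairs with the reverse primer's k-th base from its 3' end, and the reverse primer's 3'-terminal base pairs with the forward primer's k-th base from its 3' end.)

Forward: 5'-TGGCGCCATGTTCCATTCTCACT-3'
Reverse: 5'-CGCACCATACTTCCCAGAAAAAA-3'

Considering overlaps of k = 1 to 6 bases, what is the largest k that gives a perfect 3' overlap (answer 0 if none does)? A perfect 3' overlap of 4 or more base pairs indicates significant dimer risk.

Longest perfect overlap: 1 complementary base pair; below the dimer-risk threshold (threshold 4).

Last 6 bases (5'→3') — forward …CTCACT, reverse …AAAAAA.
Reverse complement of the reverse primer's last 6 bases: TTTTTT; its first k bases are the reverse complement of the reverse primer's last k bases, so a perfect k-base overlap needs the forward primer's last k bases to equal them.
Comparing (forward last k vs required): k=1: T vs T ✓; k=2: CT vs TT ✗; k=3: ACT vs TTT ✗; k=4: CACT vs TTTT ✗; k=5: TCACT vs TTTTT ✗; k=6: CTCACT vs TTTTTT ✗.
Only k = 1 is perfect, so the longest perfect 3' overlap is 1.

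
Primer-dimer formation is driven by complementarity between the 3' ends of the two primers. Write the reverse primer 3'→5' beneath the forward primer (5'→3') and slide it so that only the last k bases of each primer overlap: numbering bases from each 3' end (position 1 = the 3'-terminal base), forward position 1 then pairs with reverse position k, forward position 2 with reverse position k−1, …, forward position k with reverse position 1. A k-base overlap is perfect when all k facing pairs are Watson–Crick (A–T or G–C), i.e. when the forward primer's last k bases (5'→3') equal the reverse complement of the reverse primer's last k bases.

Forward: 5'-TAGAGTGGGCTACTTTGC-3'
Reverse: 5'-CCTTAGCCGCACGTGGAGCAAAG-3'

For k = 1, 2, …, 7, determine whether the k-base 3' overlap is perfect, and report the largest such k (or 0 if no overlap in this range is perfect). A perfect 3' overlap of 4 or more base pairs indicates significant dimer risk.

Longest perfect overlap: 6 complementary base pairs; significant dimer risk (threshold 4).

Last 7 bases (5'→3') — forward …ACTTTGC, reverse …AGCAAAG.
Reverse complement of the reverse primer's last 7 bases: CTTTGCT; its first k bases are the reverse complement of the reverse primer's last k bases, so a perfect k-base overlap needs the forward primer's last k bases to equal them.
Comparing (forward last k vs required): k=1: C vs C ✓; k=2: GC vs CT ✗; k=3: TGC vs CTT ✗; k=4: TTGC vs CTTT ✗; k=5: TTTGC vs CTTTG ✗; k=6: CTTTGC vs CTTTGC ✓; k=7: ACTTTGC vs CTTTGCT ✗.
Perfect overlaps at k = 1, 6; the largest is 6.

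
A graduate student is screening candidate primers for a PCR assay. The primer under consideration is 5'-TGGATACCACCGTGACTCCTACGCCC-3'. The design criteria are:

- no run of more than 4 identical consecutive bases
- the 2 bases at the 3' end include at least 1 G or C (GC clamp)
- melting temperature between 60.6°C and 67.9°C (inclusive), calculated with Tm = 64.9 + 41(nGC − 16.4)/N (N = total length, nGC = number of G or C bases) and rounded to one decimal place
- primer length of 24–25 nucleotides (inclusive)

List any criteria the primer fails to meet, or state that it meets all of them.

Base counts: A=5, T=5, G=5, C=11 (length 26).
homopolymer run: longest run = 3 ✓
GC clamp: 3' end CC has 2 G/C ✓
Tm: Tm = 64.9 + 41·(16 − 16.4)/26 = 64.3°C ✓
length: length 26, outside 24–25 ✗

Fails: length.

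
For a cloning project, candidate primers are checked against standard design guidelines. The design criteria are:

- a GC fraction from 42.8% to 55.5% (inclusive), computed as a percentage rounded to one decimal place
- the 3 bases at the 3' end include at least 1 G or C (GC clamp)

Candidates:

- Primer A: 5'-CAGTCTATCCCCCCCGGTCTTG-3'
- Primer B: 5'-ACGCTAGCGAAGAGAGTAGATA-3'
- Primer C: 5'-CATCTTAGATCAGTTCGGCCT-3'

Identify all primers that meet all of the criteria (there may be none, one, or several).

Primer A (22 nt, A=2 T=6 G=4 C=10): GC 14/22 = 63.6%, outside 42.8–55.5% ✗; 3' end TTG has 1 G/C ✓ — fails.
Primer B (22 nt, A=9 T=3 G=7 C=3): GC 10/22 = 45.5% ✓; 3' end ATA has 0 G/C, need ≥1 ✗ — fails.
Primer C (21 nt, A=4 T=7 G=4 C=6): GC 10/21 = 47.6% ✓; 3' end CCT has 2 G/C ✓ — passes.

Primer C only.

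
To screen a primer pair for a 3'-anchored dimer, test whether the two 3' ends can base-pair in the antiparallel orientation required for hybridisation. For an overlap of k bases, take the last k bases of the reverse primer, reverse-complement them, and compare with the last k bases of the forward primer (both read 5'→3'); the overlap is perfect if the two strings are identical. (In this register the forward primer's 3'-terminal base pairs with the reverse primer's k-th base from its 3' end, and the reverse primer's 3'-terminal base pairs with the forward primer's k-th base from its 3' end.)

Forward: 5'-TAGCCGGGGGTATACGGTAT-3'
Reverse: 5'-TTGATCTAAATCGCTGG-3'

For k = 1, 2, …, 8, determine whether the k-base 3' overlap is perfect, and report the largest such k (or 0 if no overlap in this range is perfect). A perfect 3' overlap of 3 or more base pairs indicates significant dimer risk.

Longest perfect overlap: 0 complementary base pairs; below the dimer-risk threshold (threshold 3).

Last 8 bases (5'→3') — forward …TACGGTAT, reverse …ATCGCTGG.
Reverse complement of the reverse primer's last 8 bases: CCAGCGAT; its first k bases are the reverse complement of the reverse primer's last k bases, so a perfect k-base overlap needs the forward primer's last k bases to equal them.
Comparing (forward last k vs required): k=1: T vs C ✗; k=2: AT vs CC ✗; k=3: TAT vs CCA ✗; k=4: GTAT vs CCAG ✗; k=5: GGTAT vs CCAGC ✗; k=6: CGGTAT vs CCAGCG ✗; k=7: ACGGTAT vs CCAGCGA ✗; k=8: TACGGTAT vs CCAGCGAT ✗.
No overlap length from 1 to 8 is perfect, so the longest perfect 3' overlap is 0.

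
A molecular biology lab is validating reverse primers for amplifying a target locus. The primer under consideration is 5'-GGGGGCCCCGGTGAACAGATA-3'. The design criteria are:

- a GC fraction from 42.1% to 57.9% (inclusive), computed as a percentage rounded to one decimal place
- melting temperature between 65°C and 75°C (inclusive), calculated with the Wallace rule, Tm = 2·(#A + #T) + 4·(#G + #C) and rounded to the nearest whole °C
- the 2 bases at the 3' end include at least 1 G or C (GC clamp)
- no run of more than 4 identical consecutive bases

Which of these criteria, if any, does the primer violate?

Fails: GC content, GC clamp, homopolymer run.

Base counts: A=5, T=2, G=9, C=5 (length 21).
GC content: GC 14/21 = 66.7%, outside 42.1–57.9% ✗
Tm: Tm = 2·7 + 4·14 = 70°C ✓
GC clamp: 3' end TA has 0 G/C, need ≥1 ✗
homopolymer run: longest run = 5, exceeds 4 ✗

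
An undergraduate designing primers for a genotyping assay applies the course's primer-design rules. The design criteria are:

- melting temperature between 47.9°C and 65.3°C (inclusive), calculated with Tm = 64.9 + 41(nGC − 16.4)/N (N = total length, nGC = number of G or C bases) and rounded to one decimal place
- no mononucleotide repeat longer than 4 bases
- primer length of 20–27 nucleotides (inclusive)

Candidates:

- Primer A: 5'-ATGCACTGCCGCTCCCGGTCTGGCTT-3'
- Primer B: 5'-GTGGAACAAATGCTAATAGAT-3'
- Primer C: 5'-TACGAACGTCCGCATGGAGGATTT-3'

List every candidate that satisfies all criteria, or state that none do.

Primer A (26 nt, A=2 T=7 G=7 C=10): Tm = 64.9 + 41·(17 − 16.4)/26 = 65.8°C, outside 47.9–65.3°C ✗; longest run = 3 ✓; length 26 ✓ — fails.
Primer B (21 nt, A=9 T=5 G=5 C=2): Tm = 64.9 + 41·(7 − 16.4)/21 = 46.5°C, outside 47.9–65.3°C ✗; longest run = 3 ✓; length 21 ✓ — fails.
Primer C (24 nt, A=6 T=6 G=7 C=5): Tm = 64.9 + 41·(12 − 16.4)/24 = 57.4°C ✓; longest run = 3 ✓; length 24 ✓ — passes.

Primer C only.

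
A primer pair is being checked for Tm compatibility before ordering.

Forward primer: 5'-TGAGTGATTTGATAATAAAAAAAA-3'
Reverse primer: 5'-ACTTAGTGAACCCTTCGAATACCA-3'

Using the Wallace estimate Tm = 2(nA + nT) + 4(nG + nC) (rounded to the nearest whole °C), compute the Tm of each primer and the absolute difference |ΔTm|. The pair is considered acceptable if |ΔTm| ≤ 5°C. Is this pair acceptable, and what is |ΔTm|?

Forward: A=13 T=7 G=4 C=0 → Tm = 2·20 + 4·4 = 56°C.
Reverse: A=8 T=6 G=3 C=7 → Tm = 2·14 + 4·10 = 68°C.
|ΔTm| = |56 − 68| = 12°C, > 5°C.

|ΔTm| = 12°C; the pair is not acceptable.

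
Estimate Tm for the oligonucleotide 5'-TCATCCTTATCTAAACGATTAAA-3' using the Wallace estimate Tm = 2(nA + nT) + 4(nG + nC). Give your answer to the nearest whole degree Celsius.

Base counts: A=9, T=8, G=1, C=5 (length 23).
Tm = 2·(9+8) + 4·(1+5) = 2·17 + 4·6 = 34 + 24 = 58°C.

58°C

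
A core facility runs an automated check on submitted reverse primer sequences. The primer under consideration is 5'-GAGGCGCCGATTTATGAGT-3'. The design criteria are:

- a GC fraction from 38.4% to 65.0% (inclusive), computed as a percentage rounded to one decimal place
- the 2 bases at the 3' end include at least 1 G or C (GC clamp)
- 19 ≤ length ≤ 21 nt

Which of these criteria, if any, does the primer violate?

Base counts: A=4, T=5, G=7, C=3 (length 19).
GC content: GC 10/19 = 52.6% ✓
GC clamp: 3' end GT has 1 G/C ✓
length: length 19 ✓

Meets all criteria.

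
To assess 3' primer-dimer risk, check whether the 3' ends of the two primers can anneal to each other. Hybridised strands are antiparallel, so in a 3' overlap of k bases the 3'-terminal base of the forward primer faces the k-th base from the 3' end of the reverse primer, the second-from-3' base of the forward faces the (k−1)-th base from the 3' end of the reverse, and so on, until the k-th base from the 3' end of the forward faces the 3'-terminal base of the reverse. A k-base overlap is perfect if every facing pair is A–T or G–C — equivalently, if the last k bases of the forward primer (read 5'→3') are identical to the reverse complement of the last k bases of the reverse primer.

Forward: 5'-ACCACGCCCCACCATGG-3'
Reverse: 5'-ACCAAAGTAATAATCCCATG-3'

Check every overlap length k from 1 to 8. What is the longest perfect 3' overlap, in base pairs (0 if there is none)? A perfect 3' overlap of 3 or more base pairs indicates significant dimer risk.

Longest perfect overlap: 5 complementary base pairs; significant dimer risk (threshold 3).

Last 8 bases (5'→3') — forward …CACCATGG, reverse …ATCCCATG.
Reverse complement of the reverse primer's last 8 bases: CATGGGAT; its first k bases are the reverse complement of the reverse primer's last k bases, so a perfect k-base overlap needs the forward primer's last k bases to equal them.
Comparing (forward last k vs required): k=1: G vs C ✗; k=2: GG vs CA ✗; k=3: TGG vs CAT ✗; k=4: ATGG vs CATG ✗; k=5: CATGG vs CATGG ✓; k=6: CCATGG vs CATGGG ✗; k=7: ACCATGG vs CATGGGA ✗; k=8: CACCATGG vs CATGGGAT ✗.
Only k = 5 is perfect, so the longest perfect 3' overlap is 5.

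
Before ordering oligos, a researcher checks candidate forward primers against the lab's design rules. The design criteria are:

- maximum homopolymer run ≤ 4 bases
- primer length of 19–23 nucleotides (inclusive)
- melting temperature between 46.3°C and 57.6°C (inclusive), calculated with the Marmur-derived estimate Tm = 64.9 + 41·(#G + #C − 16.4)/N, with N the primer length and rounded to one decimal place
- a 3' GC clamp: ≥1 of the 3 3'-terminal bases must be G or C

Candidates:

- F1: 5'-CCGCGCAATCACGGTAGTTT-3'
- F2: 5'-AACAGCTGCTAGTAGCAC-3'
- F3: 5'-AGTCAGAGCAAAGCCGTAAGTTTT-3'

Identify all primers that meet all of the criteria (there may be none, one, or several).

None of the candidates satisfy all criteria.

F1 (20 nt, A=4 T=5 G=5 C=6): longest run = 3 ✓; length 20 ✓; Tm = 64.9 + 41·(11 − 16.4)/20 = 53.8°C ✓; 3' end TTT has 0 G/C, need ≥1 ✗ — fails.
F2 (18 nt, A=6 T=3 G=4 C=5): longest run = 2 ✓; length 18, outside 19–23 ✗; Tm = 64.9 + 41·(9 − 16.4)/18 = 48.0°C ✓; 3' end CAC has 2 G/C ✓ — fails.
F3 (24 nt, A=8 T=6 G=6 C=4): longest run = 4 ✓; length 24, outside 19–23 ✗; Tm = 64.9 + 41·(10 − 16.4)/24 = 54.0°C ✓; 3' end TTT has 0 G/C, need ≥1 ✗ — fails.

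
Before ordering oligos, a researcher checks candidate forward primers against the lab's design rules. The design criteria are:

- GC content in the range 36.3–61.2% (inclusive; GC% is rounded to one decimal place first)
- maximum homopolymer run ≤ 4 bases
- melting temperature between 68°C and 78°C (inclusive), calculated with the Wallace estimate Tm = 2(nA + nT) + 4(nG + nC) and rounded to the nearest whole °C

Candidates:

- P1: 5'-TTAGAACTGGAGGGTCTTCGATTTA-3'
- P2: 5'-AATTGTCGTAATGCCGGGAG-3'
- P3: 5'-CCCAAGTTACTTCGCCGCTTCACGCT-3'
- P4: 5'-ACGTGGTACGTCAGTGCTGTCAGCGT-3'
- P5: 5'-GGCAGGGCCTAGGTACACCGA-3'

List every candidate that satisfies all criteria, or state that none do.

P1 (25 nt, A=6 T=9 G=7 C=3): GC 10/25 = 40.0% ✓; longest run = 3 ✓; Tm = 2·15 + 4·10 = 70°C ✓ — passes.
P2 (20 nt, A=5 T=5 G=7 C=3): GC 10/20 = 50.0% ✓; longest run = 3 ✓; Tm = 2·10 + 4·10 = 60°C, outside 68–78°C ✗ — fails.
P3 (26 nt, A=4 T=7 G=4 C=11): GC 15/26 = 57.7% ✓; longest run = 3 ✓; Tm = 2·11 + 4·15 = 82°C, outside 68–78°C ✗ — fails.
P4 (26 nt, A=4 T=7 G=9 C=6): GC 15/26 = 57.7% ✓; longest run = 2 ✓; Tm = 2·11 + 4·15 = 82°C, outside 68–78°C ✗ — fails.
P5 (21 nt, A=5 T=2 G=8 C=6): GC 14/21 = 66.7%, outside 36.3–61.2% ✗; longest run = 3 ✓; Tm = 2·7 + 4·14 = 70°C ✓ — fails.

P1 only.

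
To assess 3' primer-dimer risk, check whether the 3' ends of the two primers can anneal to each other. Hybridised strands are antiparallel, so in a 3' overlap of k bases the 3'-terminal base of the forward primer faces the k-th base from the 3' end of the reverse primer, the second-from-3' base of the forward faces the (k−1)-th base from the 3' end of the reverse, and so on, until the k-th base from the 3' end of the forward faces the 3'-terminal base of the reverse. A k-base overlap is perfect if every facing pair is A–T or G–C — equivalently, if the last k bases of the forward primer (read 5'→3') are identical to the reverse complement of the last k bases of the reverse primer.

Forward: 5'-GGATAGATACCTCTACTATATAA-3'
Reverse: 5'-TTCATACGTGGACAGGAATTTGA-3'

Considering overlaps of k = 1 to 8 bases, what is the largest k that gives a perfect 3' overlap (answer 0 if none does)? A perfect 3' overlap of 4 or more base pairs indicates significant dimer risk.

Last 8 bases (5'→3') — forward …CTATATAA, reverse …GAATTTGA.
Reverse complement of the reverse primer's last 8 bases: TCAAATTC; its first k bases are the reverse complement of the reverse primer's last k bases, so a perfect k-base overlap needs the forward primer's last k bases to equal them.
Comparing (forward last k vs required): k=1: A vs T ✗; k=2: AA vs TC ✗; k=3: TAA vs TCA ✗; k=4: ATAA vs TCAA ✗; k=5: TATAA vs TCAAA ✗; k=6: ATATAA vs TCAAAT ✗; k=7: TATATAA vs TCAAATT ✗; k=8: CTATATAA vs TCAAATTC ✗.
No overlap length from 1 to 8 is perfect, so the longest perfect 3' overlap is 0.

Longest perfect overlap: 0 complementary base pairs; below the dimer-risk threshold (threshold 4).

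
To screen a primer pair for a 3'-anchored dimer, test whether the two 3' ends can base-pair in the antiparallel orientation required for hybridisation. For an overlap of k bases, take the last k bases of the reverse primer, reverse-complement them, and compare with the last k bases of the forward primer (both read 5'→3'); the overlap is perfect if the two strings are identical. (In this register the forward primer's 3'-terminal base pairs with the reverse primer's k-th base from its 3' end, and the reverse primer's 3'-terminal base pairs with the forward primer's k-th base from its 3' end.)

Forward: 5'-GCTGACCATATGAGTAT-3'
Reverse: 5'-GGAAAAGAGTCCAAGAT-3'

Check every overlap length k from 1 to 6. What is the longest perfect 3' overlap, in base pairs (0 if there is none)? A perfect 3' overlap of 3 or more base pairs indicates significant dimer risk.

Longest perfect overlap: 2 complementary base pairs; below the dimer-risk threshold (threshold 3).

Last 6 bases (5'→3') — forward …GAGTAT, reverse …CAAGAT.
Reverse complement of the reverse primer's last 6 bases: ATCTTG; its first k bases are the reverse complement of the reverse primer's last k bases, so a perfect k-base overlap needs the forward primer's last k bases to equal them.
Comparing (forward last k vs required): k=1: T vs A ✗; k=2: AT vs AT ✓; k=3: TAT vs ATC ✗; k=4: GTAT vs ATCT ✗; k=5: AGTAT vs ATCTT ✗; k=6: GAGTAT vs ATCTTG ✗.
Only k = 2 is perfect, so the longest perfect 3' overlap is 2.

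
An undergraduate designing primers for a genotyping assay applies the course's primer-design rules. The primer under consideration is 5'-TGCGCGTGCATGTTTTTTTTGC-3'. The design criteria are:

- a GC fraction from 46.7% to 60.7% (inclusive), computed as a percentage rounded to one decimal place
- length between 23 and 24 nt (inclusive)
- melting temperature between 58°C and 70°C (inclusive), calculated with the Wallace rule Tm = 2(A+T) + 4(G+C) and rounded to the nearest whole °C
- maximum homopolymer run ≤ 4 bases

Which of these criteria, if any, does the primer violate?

Base counts: A=1, T=11, G=6, C=4 (length 22).
GC content: GC 10/22 = 45.5%, outside 46.7–60.7% ✗
length: length 22, outside 23–24 ✗
Tm: Tm = 2·12 + 4·10 = 64°C ✓
homopolymer run: longest run = 8, exceeds 4 ✗

Fails: GC content, length, homopolymer run.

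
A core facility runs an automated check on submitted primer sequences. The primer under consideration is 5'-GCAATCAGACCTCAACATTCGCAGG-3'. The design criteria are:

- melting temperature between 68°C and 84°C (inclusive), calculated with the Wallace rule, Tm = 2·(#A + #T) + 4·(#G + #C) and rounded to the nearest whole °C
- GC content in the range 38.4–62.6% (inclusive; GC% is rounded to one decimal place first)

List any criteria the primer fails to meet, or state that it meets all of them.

Base counts: A=8, T=4, G=5, C=8 (length 25).
Tm: Tm = 2·12 + 4·13 = 76°C ✓
GC content: GC 13/25 = 52.0% ✓

Meets all criteria.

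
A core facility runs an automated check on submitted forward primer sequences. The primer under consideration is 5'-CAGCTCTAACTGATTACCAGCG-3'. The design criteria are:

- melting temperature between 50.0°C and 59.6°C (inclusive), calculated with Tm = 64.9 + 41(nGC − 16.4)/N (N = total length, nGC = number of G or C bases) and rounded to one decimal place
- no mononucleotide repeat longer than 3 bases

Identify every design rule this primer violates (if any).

Meets all criteria.

Base counts: A=6, T=5, G=4, C=7 (length 22).
Tm: Tm = 64.9 + 41·(11 − 16.4)/22 = 54.8°C ✓
homopolymer run: longest run = 2 ✓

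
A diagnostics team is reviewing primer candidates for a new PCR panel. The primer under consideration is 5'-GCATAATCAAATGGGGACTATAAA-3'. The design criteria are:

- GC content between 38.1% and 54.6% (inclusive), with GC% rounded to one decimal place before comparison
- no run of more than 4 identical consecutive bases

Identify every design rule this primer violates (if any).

Base counts: A=11, T=5, G=5, C=3 (length 24).
GC content: GC 8/24 = 33.3%, outside 38.1–54.6% ✗
homopolymer run: longest run = 4 ✓

Fails: GC content.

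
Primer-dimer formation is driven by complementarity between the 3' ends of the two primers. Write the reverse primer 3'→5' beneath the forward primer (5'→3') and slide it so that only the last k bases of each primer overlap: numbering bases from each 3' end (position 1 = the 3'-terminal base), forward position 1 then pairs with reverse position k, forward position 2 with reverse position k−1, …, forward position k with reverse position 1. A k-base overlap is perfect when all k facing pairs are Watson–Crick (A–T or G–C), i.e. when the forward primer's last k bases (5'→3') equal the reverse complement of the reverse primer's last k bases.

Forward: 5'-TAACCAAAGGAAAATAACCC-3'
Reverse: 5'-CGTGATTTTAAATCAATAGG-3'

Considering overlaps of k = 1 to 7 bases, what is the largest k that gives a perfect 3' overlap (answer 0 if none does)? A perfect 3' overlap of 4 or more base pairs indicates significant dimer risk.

Last 7 bases (5'→3') — forward …ATAACCC, reverse …CAATAGG.
Reverse complement of the reverse primer's last 7 bases: CCTATTG; its first k bases are the reverse complement of the reverse primer's last k bases, so a perfect k-base overlap needs the forward primer's last k bases to equal them.
Comparing (forward last k vs required): k=1: C vs C ✓; k=2: CC vs CC ✓; k=3: CCC vs CCT ✗; k=4: ACCC vs CCTA ✗; k=5: AACCC vs CCTAT ✗; k=6: TAACCC vs CCTATT ✗; k=7: ATAACCC vs CCTATTG ✗.
Perfect overlaps at k = 1, 2; the largest is 2.

Longest perfect overlap: 2 complementary base pairs; below the dimer-risk threshold (threshold 4).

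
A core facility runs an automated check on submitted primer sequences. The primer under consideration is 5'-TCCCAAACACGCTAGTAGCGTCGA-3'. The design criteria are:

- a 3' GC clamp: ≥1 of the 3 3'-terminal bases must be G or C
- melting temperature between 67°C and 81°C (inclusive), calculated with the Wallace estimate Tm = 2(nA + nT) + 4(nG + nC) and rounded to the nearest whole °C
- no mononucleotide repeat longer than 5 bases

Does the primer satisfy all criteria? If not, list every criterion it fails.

Meets all criteria.

Base counts: A=7, T=4, G=5, C=8 (length 24).
GC clamp: 3' end CGA has 2 G/C ✓
Tm: Tm = 2·11 + 4·13 = 74°C ✓
homopolymer run: longest run = 3 ✓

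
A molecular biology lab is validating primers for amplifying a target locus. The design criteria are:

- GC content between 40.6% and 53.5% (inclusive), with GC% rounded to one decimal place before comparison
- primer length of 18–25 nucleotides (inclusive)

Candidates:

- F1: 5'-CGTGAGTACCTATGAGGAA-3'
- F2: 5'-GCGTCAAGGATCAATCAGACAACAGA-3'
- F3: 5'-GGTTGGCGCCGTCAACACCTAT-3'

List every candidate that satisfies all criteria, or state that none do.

F1 (19 nt, A=6 T=4 G=6 C=3): GC 9/19 = 47.4% ✓; length 19 ✓ — passes.
F2 (26 nt, A=11 T=3 G=6 C=6): GC 12/26 = 46.2% ✓; length 26, outside 18–25 ✗ — fails.
F3 (22 nt, A=4 T=5 G=6 C=7): GC 13/22 = 59.1%, outside 40.6–53.5% ✗; length 22 ✓ — fails.

F1 only.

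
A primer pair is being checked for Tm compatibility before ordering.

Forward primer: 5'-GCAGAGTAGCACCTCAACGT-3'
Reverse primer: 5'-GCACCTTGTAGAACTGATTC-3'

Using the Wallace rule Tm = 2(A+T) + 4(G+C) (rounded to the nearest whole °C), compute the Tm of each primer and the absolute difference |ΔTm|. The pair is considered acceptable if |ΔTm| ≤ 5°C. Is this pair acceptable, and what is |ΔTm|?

Forward: A=6 T=3 G=5 C=6 → Tm = 2·9 + 4·11 = 62°C.
Reverse: A=5 T=6 G=4 C=5 → Tm = 2·11 + 4·9 = 58°C.
|ΔTm| = |62 − 58| = 4°C, ≤ 5°C.

|ΔTm| = 4°C; the pair is acceptable.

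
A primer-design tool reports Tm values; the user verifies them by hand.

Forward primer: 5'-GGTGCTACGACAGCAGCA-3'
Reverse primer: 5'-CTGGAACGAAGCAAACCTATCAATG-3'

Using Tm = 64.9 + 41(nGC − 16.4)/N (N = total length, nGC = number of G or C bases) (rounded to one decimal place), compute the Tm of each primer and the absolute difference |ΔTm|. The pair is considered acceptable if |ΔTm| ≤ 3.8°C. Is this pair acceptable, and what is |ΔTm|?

Forward: G+C = 11, N = 18 → Tm = 64.9 + 41·(11 − 16.4)/18 = 52.6°C.
Reverse: G+C = 11, N = 25 → Tm = 64.9 + 41·(11 − 16.4)/25 = 56.0°C.
|ΔTm| = |52.6 − 56.0| = 3.4°C, ≤ 3.8°C.

|ΔTm| = 3.4°C; the pair is acceptable.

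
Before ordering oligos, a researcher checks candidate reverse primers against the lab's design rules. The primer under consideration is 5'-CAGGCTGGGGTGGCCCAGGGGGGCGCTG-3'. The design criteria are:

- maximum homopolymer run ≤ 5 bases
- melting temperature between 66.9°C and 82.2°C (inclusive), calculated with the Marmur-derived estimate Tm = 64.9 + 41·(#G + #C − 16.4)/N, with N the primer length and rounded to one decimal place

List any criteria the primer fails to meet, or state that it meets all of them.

Base counts: A=2, T=3, G=16, C=7 (length 28).
homopolymer run: longest run = 6, exceeds 5 ✗
Tm: Tm = 64.9 + 41·(23 − 16.4)/28 = 74.6°C ✓

Fails: homopolymer run.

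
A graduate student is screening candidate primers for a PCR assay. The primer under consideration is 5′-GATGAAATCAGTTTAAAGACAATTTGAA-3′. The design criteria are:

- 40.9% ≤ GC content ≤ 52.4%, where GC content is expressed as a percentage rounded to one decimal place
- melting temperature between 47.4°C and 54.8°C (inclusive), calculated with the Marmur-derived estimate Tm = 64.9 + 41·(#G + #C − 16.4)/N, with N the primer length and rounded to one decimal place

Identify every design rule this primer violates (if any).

Base counts: A=13, T=8, G=5, C=2 (length 28).
GC content: GC 7/28 = 25.0%, outside 40.9–52.4% ✗
Tm: Tm = 64.9 + 41·(7 − 16.4)/28 = 51.1°C ✓

Fails: GC content.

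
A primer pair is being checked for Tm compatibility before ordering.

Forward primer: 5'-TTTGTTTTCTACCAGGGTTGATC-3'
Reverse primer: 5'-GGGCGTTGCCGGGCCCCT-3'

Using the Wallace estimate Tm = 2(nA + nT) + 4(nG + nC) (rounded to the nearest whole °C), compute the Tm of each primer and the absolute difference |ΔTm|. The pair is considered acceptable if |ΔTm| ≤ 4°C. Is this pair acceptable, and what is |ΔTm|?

|ΔTm| = 2°C; the pair is acceptable.

Forward: A=3 T=11 G=5 C=4 → Tm = 2·14 + 4·9 = 64°C.
Reverse: A=0 T=3 G=8 C=7 → Tm = 2·3 + 4·15 = 66°C.
|ΔTm| = |64 − 66| = 2°C, ≤ 4°C.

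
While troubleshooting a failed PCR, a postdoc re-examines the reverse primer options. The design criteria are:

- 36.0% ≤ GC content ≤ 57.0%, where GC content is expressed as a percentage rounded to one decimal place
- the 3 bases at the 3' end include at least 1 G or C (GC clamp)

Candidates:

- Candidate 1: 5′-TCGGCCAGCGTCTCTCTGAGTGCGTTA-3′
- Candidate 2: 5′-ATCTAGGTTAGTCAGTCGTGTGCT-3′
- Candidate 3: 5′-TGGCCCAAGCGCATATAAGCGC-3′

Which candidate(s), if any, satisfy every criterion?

Candidate 2 only.

Candidate 1 (27 nt, A=3 T=8 G=8 C=8): GC 16/27 = 59.3%, outside 36.0–57.0% ✗; 3' end TTA has 0 G/C, need ≥1 ✗ — fails.
Candidate 2 (24 nt, A=4 T=9 G=7 C=4): GC 11/24 = 45.8% ✓; 3' end GCT has 2 G/C ✓ — passes.
Candidate 3 (22 nt, A=6 T=3 G=6 C=7): GC 13/22 = 59.1%, outside 36.0–57.0% ✗; 3' end CGC has 3 G/C ✓ — fails.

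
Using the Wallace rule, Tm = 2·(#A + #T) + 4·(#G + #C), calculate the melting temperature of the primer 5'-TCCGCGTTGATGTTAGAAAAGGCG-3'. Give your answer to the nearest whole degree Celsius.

Base counts: A=6, T=6, G=8, C=4 (length 24).
Tm = 2·(6+6) + 4·(8+4) = 2·12 + 4·12 = 24 + 48 = 72°C.

72°C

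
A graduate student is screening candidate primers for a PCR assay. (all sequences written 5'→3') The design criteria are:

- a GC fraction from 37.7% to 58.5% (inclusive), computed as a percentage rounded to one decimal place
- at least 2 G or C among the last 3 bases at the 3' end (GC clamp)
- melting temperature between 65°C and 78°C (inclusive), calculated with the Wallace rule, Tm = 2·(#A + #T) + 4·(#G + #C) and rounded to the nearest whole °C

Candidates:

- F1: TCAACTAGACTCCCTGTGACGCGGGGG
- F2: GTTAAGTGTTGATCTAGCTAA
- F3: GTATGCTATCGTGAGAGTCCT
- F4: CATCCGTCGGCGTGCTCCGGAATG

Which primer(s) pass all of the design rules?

F1 (27 nt, A=5 T=5 G=9 C=8): GC 17/27 = 63.0%, outside 37.7–58.5% ✗; 3' end GGG has 3 G/C ✓; Tm = 2·10 + 4·17 = 88°C, outside 65–78°C ✗ — fails.
F2 (21 nt, A=6 T=8 G=5 C=2): GC 7/21 = 33.3%, outside 37.7–58.5% ✗; 3' end TAA has 0 G/C, need ≥2 ✗; Tm = 2·14 + 4·7 = 56°C, outside 65–78°C ✗ — fails.
F3 (21 nt, A=4 T=7 G=6 C=4): GC 10/21 = 47.6% ✓; 3' end CCT has 2 G/C ✓; Tm = 2·11 + 4·10 = 62°C, outside 65–78°C ✗ — fails.
F4 (24 nt, A=3 T=5 G=8 C=8): GC 16/24 = 66.7%, outside 37.7–58.5% ✗; 3' end ATG has 1 G/C, need ≥2 ✗; Tm = 2·8 + 4·16 = 80°C, outside 65–78°C ✗ — fails.

None of the candidates satisfy all criteria.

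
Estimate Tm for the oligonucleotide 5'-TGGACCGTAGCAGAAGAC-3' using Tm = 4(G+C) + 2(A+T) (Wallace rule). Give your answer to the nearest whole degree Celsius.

56°C

Base counts: A=6, T=2, G=6, C=4 (length 18).
Tm = 2·(6+2) + 4·(6+4) = 2·8 + 4·10 = 16 + 40 = 56°C.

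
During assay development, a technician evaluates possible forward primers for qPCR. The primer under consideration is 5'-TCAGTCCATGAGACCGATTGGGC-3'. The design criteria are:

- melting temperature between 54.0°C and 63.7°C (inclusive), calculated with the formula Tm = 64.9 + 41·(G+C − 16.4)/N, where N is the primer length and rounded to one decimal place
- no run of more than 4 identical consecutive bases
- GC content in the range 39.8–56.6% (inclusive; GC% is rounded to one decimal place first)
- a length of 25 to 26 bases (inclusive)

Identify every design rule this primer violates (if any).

Base counts: A=5, T=5, G=7, C=6 (length 23).
Tm: Tm = 64.9 + 41·(13 − 16.4)/23 = 58.8°C ✓
homopolymer run: longest run = 3 ✓
GC content: GC 13/23 = 56.5% ✓
length: length 23, outside 25–26 ✗

Fails: length.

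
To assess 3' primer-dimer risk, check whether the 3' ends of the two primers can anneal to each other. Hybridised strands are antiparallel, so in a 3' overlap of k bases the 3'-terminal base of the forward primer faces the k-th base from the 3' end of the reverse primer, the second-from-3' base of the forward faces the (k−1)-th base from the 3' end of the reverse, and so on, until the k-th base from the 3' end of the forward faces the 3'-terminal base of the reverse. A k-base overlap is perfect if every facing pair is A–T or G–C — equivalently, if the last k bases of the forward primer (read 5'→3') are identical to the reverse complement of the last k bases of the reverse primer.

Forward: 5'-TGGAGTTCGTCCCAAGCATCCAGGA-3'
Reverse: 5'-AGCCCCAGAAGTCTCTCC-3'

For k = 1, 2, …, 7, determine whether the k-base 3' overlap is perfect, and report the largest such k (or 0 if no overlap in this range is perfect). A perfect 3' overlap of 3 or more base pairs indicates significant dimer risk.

Last 7 bases (5'→3') — forward …TCCAGGA, reverse …TCTCTCC.
Reverse complement of the reverse primer's last 7 bases: GGAGAGA; its first k bases are the reverse complement of the reverse primer's last k bases, so a perfect k-base overlap needs the forward primer's last k bases to equal them.
Comparing (forward last k vs required): k=1: A vs G ✗; k=2: GA vs GG ✗; k=3: GGA vs GGA ✓; k=4: AGGA vs GGAG ✗; k=5: CAGGA vs GGAGA ✗; k=6: CCAGGA vs GGAGAG ✗; k=7: TCCAGGA vs GGAGAGA ✗.
Only k = 3 is perfect, so the longest perfect 3' overlap is 3.

Longest perfect overlap: 3 complementary base pairs; significant dimer risk (threshold 3).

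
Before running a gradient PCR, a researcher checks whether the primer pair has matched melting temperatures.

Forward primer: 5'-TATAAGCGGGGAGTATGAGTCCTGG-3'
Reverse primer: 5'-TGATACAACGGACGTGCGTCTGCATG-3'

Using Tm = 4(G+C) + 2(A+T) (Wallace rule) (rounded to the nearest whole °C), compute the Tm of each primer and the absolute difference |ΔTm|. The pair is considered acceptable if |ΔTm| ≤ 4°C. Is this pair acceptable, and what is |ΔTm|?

|ΔTm| = 4°C; the pair is acceptable.

Forward: A=6 T=6 G=10 C=3 → Tm = 2·12 + 4·13 = 76°C.
Reverse: A=6 T=6 G=8 C=6 → Tm = 2·12 + 4·14 = 80°C.
|ΔTm| = |76 − 80| = 4°C, ≤ 4°C.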